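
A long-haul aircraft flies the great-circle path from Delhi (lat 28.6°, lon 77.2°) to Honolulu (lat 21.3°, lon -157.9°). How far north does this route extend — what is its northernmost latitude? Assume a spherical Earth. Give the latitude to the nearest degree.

≈ 45°

The great circle lies in the plane with unit normal n̂ = (p₁ × p₂)/|p₁ × p₂|.
Here n̂_z ≈ +0.702; the vertex latitude is φ_max = arccos|n̂_z| ≈ 45.4°.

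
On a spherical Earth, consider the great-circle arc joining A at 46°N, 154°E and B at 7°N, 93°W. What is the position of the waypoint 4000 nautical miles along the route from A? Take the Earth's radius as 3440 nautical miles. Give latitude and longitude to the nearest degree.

Write both endpoints as unit vectors p₁, p₂ with components (cos φ cos λ, cos φ sin λ, sin φ).
The central angle between the endpoints is δ = arccos(p₁·p₂) ≈ 1.754 rad (100.5°). The total great-circle distance is δ·R ≈ 1.754 × 3440 ≈ 6032 nmi, so the target fraction is f = 4000/6032 ≈ 0.663.
Interpolate at f ≈ 0.663 with slerp weights a = sin((1−f)δ)/sin δ ≈ 0.566, b = sin(fδ)/sin δ ≈ 0.933.
p = a·p₁ + b·p₂ ≈ (-0.402, -0.753, 0.521); φ = arcsin(p_z) ≈ 31.41°, λ = atan2(p_y, p_x) ≈ -118.11°.

≈ 31°N, 118°W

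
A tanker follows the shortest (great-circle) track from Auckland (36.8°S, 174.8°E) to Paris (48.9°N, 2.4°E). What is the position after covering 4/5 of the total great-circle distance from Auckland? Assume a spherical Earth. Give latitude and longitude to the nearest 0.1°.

≈ 71.9°N, 56.7°E

Convert each endpoint to a unit vector on the sphere (x = cos φ cos λ, y = cos φ sin λ, z = sin φ).
The central angle between the endpoints is δ = arccos(p₁·p₂) ≈ 2.909 rad (166.7°).
Interpolate at f = 4/5 with slerp weights a = sin((1−f)δ)/sin δ ≈ 2.388, b = sin(fδ)/sin δ ≈ 3.159.
p = a·p₁ + b·p₂ ≈ (0.171, 0.260, 0.950); φ = arcsin(p_z) ≈ 71.86°, λ = atan2(p_y, p_x) ≈ 56.74°.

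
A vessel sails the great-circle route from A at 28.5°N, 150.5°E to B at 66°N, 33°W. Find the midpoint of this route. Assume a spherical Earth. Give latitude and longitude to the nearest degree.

≈ 71°N, 154°E

Convert each endpoint to a unit vector on the sphere (x = cos φ cos λ, y = cos φ sin λ, z = sin φ).
The central angle between the endpoints is δ = arccos(p₁·p₂) ≈ 1.492 rad (85.5°).
Interpolate at f = 1/2 with slerp weights a = sin((1−f)δ)/sin δ ≈ 0.681, b = sin(fδ)/sin δ ≈ 0.681.
p = a·p₁ + b·p₂ ≈ (-0.288, 0.144, 0.947); φ = arcsin(p_z) ≈ 71.20°, λ = atan2(p_y, p_x) ≈ 153.51°.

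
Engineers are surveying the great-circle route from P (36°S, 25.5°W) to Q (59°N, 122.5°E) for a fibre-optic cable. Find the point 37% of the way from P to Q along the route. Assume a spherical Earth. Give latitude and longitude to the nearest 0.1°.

≈ (13.1°N, 1.0°E)

Convert each endpoint to a unit vector on the sphere (x = cos φ cos λ, y = cos φ sin λ, z = sin φ).
The central angle between the endpoints is δ = arccos(p₁·p₂) ≈ 2.601 rad (149.0°).
Interpolate at f = 0.37 with slerp weights a = sin((1−f)δ)/sin δ ≈ 1.937, b = sin(fδ)/sin δ ≈ 1.593.
p = a·p₁ + b·p₂ ≈ (0.974, 0.017, 0.227); φ = arcsin(p_z) ≈ 13.11°, λ = atan2(p_y, p_x) ≈ 1.02°.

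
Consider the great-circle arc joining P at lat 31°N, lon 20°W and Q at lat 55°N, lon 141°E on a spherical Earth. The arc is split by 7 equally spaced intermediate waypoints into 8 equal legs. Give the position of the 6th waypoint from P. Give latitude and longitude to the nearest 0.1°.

Convert each endpoint to a unit vector on the sphere (x = cos φ cos λ, y = cos φ sin λ, z = sin φ).
The central angle between the endpoints is δ = arccos(p₁·p₂) ≈ 1.614 rad (92.5°).
Interpolate at f = 6/8 with slerp weights a = sin((1−f)δ)/sin δ ≈ 0.393, b = sin(fδ)/sin δ ≈ 0.937.
p = a·p₁ + b·p₂ ≈ (-0.101, 0.223, 0.970); φ = arcsin(p_z) ≈ 75.84°, λ = atan2(p_y, p_x) ≈ 114.37°.

≈ lat 75.8°N, lon 114.4°E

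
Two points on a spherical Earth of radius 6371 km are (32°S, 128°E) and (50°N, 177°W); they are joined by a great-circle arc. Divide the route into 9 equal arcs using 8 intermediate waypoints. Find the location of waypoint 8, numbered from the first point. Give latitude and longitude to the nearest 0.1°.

≈ (41.9°N, 173.1°E)

Convert each endpoint to a unit vector on the sphere (x = cos φ cos λ, y = cos φ sin λ, z = sin φ).
The central angle between the endpoints is δ = arccos(p₁·p₂) ≈ 1.664 rad (95.4°).
Interpolate at f = 8/9 with slerp weights a = sin((1−f)δ)/sin δ ≈ 0.185, b = sin(fδ)/sin δ ≈ 1.000.
p = a·p₁ + b·p₂ ≈ (-0.738, 0.090, 0.668); φ = arcsin(p_z) ≈ 41.94°, λ = atan2(p_y, p_x) ≈ 173.07°.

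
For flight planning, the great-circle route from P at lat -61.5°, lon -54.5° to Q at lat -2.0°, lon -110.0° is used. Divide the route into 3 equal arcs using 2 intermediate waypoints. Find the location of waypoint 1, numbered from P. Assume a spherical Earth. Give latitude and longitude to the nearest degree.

Write both endpoints as unit vectors p₁, p₂ with components (cos φ cos λ, cos φ sin λ, sin φ).
The central angle between the endpoints is δ = arccos(p₁·p₂) ≈ 1.265 rad (72.5°).
Interpolate at f = 1/3 with slerp weights a = sin((1−f)δ)/sin δ ≈ 0.783, b = sin(fδ)/sin δ ≈ 0.429.
p = a·p₁ + b·p₂ ≈ (0.070, -0.707, -0.703); φ = arcsin(p_z) ≈ -44.69°, λ = atan2(p_y, p_x) ≈ -84.32°.

≈ lat -45°, lon -84°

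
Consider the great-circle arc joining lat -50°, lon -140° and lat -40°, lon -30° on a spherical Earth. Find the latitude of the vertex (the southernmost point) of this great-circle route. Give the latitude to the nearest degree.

≈ -61°

The great circle lies in the plane with unit normal n̂ = (p₁ × p₂)/|p₁ × p₂|.
Here n̂_z ≈ +0.489; the vertex latitude is φ_max = arccos|n̂_z| ≈ 60.7°.
Check via Clairaut: cos φ_max = |cos φ₁| · sin C = cos(50.0°)·sin(130.5°) ≈ 0.489, again giving ≈ 60.7°.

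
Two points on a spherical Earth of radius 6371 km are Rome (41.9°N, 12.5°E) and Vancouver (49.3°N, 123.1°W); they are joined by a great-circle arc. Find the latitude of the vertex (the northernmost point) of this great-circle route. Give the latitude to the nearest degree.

≈ 70°N

The great circle lies in the plane with unit normal n̂ = (p₁ × p₂)/|p₁ × p₂|.
Here n̂_z ≈ -0.344; the vertex latitude is φ_max = arccos|n̂_z| ≈ 69.9°.
Check via Clairaut: cos φ_max = |cos φ₁| · sin C = cos(41.9°)·sin(27.5°) ≈ 0.344, again giving ≈ 69.9°.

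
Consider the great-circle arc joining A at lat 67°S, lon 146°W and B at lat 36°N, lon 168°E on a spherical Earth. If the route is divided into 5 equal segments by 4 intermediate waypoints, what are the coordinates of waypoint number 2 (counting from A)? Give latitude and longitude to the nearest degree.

≈ lat 27°S, lon 174°W

Write both endpoints as unit vectors p₁, p₂ with components (cos φ cos λ, cos φ sin λ, sin φ).
The central angle between the endpoints is δ = arccos(p₁·p₂) ≈ 1.898 rad (108.8°).
Interpolate at f = 2/5 with slerp weights a = sin((1−f)δ)/sin δ ≈ 0.959, b = sin(fδ)/sin δ ≈ 0.727.
p = a·p₁ + b·p₂ ≈ (-0.886, -0.087, -0.456); φ = arcsin(p_z) ≈ -27.10°, λ = atan2(p_y, p_x) ≈ -174.37°.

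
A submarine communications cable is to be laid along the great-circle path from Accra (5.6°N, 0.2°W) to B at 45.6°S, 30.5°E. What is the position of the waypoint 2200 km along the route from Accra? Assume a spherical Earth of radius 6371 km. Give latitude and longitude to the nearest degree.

The haversine formula gives a central angle δ ≈ 1.013 rad (58.1°) between the endpoints. The total great-circle distance is δ·R ≈ 1.013 × 6371 ≈ 6456 km, so the target fraction is f = 2200/6456 ≈ 0.341.
Interpolate at f ≈ 0.341 with slerp weights a = sin((1−f)δ)/sin δ ≈ 0.730, b = sin(fδ)/sin δ ≈ 0.399.
p = a·p₁ + b·p₂ ≈ (0.967, 0.139, -0.214); φ = arcsin(p_z) ≈ -12.34°, λ = atan2(p_y, p_x) ≈ 8.19°.

≈ 12°S, 8°E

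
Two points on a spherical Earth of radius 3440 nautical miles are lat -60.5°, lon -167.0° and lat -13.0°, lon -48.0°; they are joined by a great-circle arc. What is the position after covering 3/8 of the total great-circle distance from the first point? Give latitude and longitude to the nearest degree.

≈ lat -60°, lon -94°

From cos δ = sin φ₁ sin φ₂ + cos φ₁ cos φ₂ cos Δλ, the central angle is δ ≈ 1.608 rad (92.1°).
Interpolate at f = 3/8 with slerp weights a = sin((1−f)δ)/sin δ ≈ 0.845, b = sin(fδ)/sin δ ≈ 0.567.
p = a·p₁ + b·p₂ ≈ (-0.035, -0.504, -0.863); φ = arcsin(p_z) ≈ -59.63°, λ = atan2(p_y, p_x) ≈ -94.01°.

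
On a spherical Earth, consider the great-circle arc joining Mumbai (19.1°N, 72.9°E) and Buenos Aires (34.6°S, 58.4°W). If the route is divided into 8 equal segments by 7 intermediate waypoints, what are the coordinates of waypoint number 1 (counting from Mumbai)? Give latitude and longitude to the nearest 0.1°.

The haversine formula gives a central angle δ ≈ 2.345 rad (134.4°) between the endpoints.
Interpolate at f = 1/8 with slerp weights a = sin((1−f)δ)/sin δ ≈ 1.240, b = sin(fδ)/sin δ ≈ 0.404.
p = a·p₁ + b·p₂ ≈ (0.519, 0.837, 0.176); φ = arcsin(p_z) ≈ 10.15°, λ = atan2(p_y, p_x) ≈ 58.19°.

≈ 10.2°N, 58.2°E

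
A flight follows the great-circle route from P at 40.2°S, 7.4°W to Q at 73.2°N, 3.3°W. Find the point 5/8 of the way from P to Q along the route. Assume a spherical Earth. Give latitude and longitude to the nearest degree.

≈ 31°N, 6°W

The haversine formula gives a central angle δ ≈ 1.980 rad (113.4°) between the endpoints.
Interpolate at f = 5/8 with slerp weights a = sin((1−f)δ)/sin δ ≈ 0.737, b = sin(fδ)/sin δ ≈ 1.030.
p = a·p₁ + b·p₂ ≈ (0.855, -0.090, 0.510); φ = arcsin(p_z) ≈ 30.68°, λ = atan2(p_y, p_x) ≈ -5.98°.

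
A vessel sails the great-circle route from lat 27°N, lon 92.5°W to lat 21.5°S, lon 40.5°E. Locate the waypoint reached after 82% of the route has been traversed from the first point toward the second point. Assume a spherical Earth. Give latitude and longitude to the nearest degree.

Convert each endpoint to a unit vector on the sphere (x = cos φ cos λ, y = cos φ sin λ, z = sin φ).
The central angle between the endpoints is δ = arccos(p₁·p₂) ≈ 2.392 rad (137.0°).
Interpolate at f = 0.82 with slerp weights a = sin((1−f)δ)/sin δ ≈ 0.612, b = sin(fδ)/sin δ ≈ 1.357.
p = a·p₁ + b·p₂ ≈ (0.936, 0.275, -0.219); φ = arcsin(p_z) ≈ -12.67°, λ = atan2(p_y, p_x) ≈ 16.36°.

≈ lat 13°S, lon 16°E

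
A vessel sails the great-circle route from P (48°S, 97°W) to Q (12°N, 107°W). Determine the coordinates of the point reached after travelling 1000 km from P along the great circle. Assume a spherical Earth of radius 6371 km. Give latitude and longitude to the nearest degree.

Convert each endpoint to a unit vector on the sphere (x = cos φ cos λ, y = cos φ sin λ, z = sin φ).
The central angle between the endpoints is δ = arccos(p₁·p₂) ≈ 1.059 rad (60.7°). The total great-circle distance is δ·R ≈ 1.059 × 6371 ≈ 6745 km, so the target fraction is f = 1000/6745 ≈ 0.148.
Interpolate at f ≈ 0.148 with slerp weights a = sin((1−f)δ)/sin δ ≈ 0.900, b = sin(fδ)/sin δ ≈ 0.179.
p = a·p₁ + b·p₂ ≈ (-0.125, -0.765, -0.631); φ = arcsin(p_z) ≈ -39.15°, λ = atan2(p_y, p_x) ≈ -99.25°.

≈ (39°S, 99°W)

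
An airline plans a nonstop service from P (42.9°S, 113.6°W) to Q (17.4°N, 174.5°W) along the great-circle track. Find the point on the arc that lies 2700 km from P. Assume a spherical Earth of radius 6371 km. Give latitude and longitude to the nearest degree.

≈ (27°S, 137°W)

Write both endpoints as unit vectors p₁, p₂ with components (cos φ cos λ, cos φ sin λ, sin φ).
The central angle between the endpoints is δ = arccos(p₁·p₂) ≈ 1.434 rad (82.2°). The total great-circle distance is δ·R ≈ 1.434 × 6371 ≈ 9136 km, so the target fraction is f = 2700/9136 ≈ 0.296.
Interpolate at f ≈ 0.296 with slerp weights a = sin((1−f)δ)/sin δ ≈ 0.855, b = sin(fδ)/sin δ ≈ 0.415.
p = a·p₁ + b·p₂ ≈ (-0.645, -0.612, -0.458); φ = arcsin(p_z) ≈ -27.25°, λ = atan2(p_y, p_x) ≈ -136.51°.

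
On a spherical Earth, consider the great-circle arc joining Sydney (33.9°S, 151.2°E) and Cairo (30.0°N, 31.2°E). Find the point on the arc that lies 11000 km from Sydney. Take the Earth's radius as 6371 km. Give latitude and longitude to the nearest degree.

The haversine formula gives a central angle δ ≈ 2.263 rad (129.7°) between the endpoints. The total great-circle distance is δ·R ≈ 2.263 × 6371 ≈ 14418 km, so the target fraction is f = 11000/14418 ≈ 0.763.
Interpolate at f ≈ 0.763 with slerp weights a = sin((1−f)δ)/sin δ ≈ 0.664, b = sin(fδ)/sin δ ≈ 1.283.
p = a·p₁ + b·p₂ ≈ (0.468, 0.841, 0.271); φ = arcsin(p_z) ≈ 15.74°, λ = atan2(p_y, p_x) ≈ 60.93°.

≈ (16°N, 61°E)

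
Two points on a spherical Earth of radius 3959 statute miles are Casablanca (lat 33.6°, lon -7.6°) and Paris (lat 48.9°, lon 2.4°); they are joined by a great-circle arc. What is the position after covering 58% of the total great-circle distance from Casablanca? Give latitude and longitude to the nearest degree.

≈ lat 43°, lon -2°

From cos δ = sin φ₁ sin φ₂ + cos φ₁ cos φ₂ cos Δλ, the central angle is δ ≈ 0.297 rad (17.0°).
Interpolate at f = 0.58 with slerp weights a = sin((1−f)δ)/sin δ ≈ 0.425, b = sin(fδ)/sin δ ≈ 0.586.
p = a·p₁ + b·p₂ ≈ (0.736, -0.031, 0.677); φ = arcsin(p_z) ≈ 42.58°, λ = atan2(p_y, p_x) ≈ -2.39°.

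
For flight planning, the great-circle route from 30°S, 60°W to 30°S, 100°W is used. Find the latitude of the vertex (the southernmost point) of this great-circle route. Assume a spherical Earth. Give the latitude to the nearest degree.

The great circle lies in the plane with unit normal n̂ = (p₁ × p₂)/|p₁ × p₂|.
Here n̂_z ≈ -0.852; the vertex latitude is φ_max = arccos|n̂_z| ≈ 31.6°.
Check via Clairaut: cos φ_max = |cos φ₁| · sin C = cos(30.0°)·sin(100.3°) ≈ 0.852, again giving ≈ 31.6°.

≈ 32°S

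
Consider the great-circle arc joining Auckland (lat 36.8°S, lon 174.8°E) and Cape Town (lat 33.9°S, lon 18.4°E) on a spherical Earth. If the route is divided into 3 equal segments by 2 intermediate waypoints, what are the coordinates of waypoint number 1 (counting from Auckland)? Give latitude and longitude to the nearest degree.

Write both endpoints as unit vectors p₁, p₂ with components (cos φ cos λ, cos φ sin λ, sin φ).
The central angle between the endpoints is δ = arccos(p₁·p₂) ≈ 1.849 rad (106.0°).
Interpolate at f = 1/3 with slerp weights a = sin((1−f)δ)/sin δ ≈ 0.981, b = sin(fδ)/sin δ ≈ 0.601.
p = a·p₁ + b·p₂ ≈ (-0.309, 0.229, -0.923); φ = arcsin(p_z) ≈ -67.39°, λ = atan2(p_y, p_x) ≈ 143.48°.

≈ lat 67°S, lon 143°E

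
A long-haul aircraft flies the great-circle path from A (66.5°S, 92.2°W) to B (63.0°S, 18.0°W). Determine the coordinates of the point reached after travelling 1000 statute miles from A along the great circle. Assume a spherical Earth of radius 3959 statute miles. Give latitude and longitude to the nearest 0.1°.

Write both endpoints as unit vectors p₁, p₂ with components (cos φ cos λ, cos φ sin λ, sin φ).
The central angle between the endpoints is δ = arccos(p₁·p₂) ≈ 0.523 rad (30.0°). The total great-circle distance is δ·R ≈ 0.523 × 3959 ≈ 2070 mi, so the target fraction is f = 1000/2070 ≈ 0.483.
Interpolate at f ≈ 0.483 with slerp weights a = sin((1−f)δ)/sin δ ≈ 0.535, b = sin(fδ)/sin δ ≈ 0.500.
p = a·p₁ + b·p₂ ≈ (0.208, -0.283, -0.936); φ = arcsin(p_z) ≈ -69.43°, λ = atan2(p_y, p_x) ≈ -53.72°.

≈ (69.4°S, 53.7°W)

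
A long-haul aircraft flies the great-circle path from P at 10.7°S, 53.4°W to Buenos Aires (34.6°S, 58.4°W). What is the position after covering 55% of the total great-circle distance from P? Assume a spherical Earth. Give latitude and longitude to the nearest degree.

Write both endpoints as unit vectors p₁, p₂ with components (cos φ cos λ, cos φ sin λ, sin φ).
The central angle between the endpoints is δ = arccos(p₁·p₂) ≈ 0.425 rad (24.3°).
Interpolate at f = 0.55 with slerp weights a = sin((1−f)δ)/sin δ ≈ 0.461, b = sin(fδ)/sin δ ≈ 0.562.
p = a·p₁ + b·p₂ ≈ (0.512, -0.757, -0.405); φ = arcsin(p_z) ≈ -23.86°, λ = atan2(p_y, p_x) ≈ -55.93°.

≈ 24°S, 56°W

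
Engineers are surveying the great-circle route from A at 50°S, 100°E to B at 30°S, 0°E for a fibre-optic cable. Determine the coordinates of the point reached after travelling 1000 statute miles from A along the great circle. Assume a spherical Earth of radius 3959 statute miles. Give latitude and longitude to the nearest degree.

≈ 55°S, 77°E

Convert each endpoint to a unit vector on the sphere (x = cos φ cos λ, y = cos φ sin λ, z = sin φ).
The central angle between the endpoints is δ = arccos(p₁·p₂) ≈ 1.280 rad (73.4°). The total great-circle distance is δ·R ≈ 1.280 × 3959 ≈ 5069 mi, so the target fraction is f = 1000/5069 ≈ 0.197.
Interpolate at f ≈ 0.197 with slerp weights a = sin((1−f)δ)/sin δ ≈ 0.894, b = sin(fδ)/sin δ ≈ 0.261.
p = a·p₁ + b·p₂ ≈ (0.126, 0.566, -0.815); φ = arcsin(p_z) ≈ -54.58°, λ = atan2(p_y, p_x) ≈ 77.43°.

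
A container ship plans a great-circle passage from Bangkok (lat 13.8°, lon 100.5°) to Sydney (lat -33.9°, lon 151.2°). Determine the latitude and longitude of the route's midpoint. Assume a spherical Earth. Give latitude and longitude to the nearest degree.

≈ lat -11°, lon 124°

Convert each endpoint to a unit vector on the sphere (x = cos φ cos λ, y = cos φ sin λ, z = sin φ).
The central angle between the endpoints is δ = arccos(p₁·p₂) ≈ 1.184 rad (67.8°).
Interpolate at f = 1/2 with slerp weights a = sin((1−f)δ)/sin δ ≈ 0.602, b = sin(fδ)/sin δ ≈ 0.602.
p = a·p₁ + b·p₂ ≈ (-0.545, 0.816, -0.192); φ = arcsin(p_z) ≈ -11.09°, λ = atan2(p_y, p_x) ≈ 123.72°.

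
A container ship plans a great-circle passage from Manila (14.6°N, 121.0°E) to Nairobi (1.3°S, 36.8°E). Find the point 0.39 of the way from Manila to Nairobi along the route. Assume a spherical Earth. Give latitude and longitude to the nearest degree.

≈ 11°N, 87°E

From cos δ = sin φ₁ sin φ₂ + cos φ₁ cos φ₂ cos Δλ, the central angle is δ ≈ 1.479 rad (84.7°).
Interpolate at f = 0.39 with slerp weights a = sin((1−f)δ)/sin δ ≈ 0.788, b = sin(fδ)/sin δ ≈ 0.548.
p = a·p₁ + b·p₂ ≈ (0.046, 0.981, 0.186); φ = arcsin(p_z) ≈ 10.73°, λ = atan2(p_y, p_x) ≈ 87.34°.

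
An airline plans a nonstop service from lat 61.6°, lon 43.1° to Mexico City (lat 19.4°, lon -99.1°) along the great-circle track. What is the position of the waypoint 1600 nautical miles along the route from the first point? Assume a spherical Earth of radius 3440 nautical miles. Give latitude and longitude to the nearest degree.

≈ lat 74°, lon -25°

Write both endpoints as unit vectors p₁, p₂ with components (cos φ cos λ, cos φ sin λ, sin φ).
The central angle between the endpoints is δ = arccos(p₁·p₂) ≈ 1.633 rad (93.6°). The total great-circle distance is δ·R ≈ 1.633 × 3440 ≈ 5618 nmi, so the target fraction is f = 1600/5618 ≈ 0.285.
Interpolate at f ≈ 0.285 with slerp weights a = sin((1−f)δ)/sin δ ≈ 0.922, b = sin(fδ)/sin δ ≈ 0.449.
p = a·p₁ + b·p₂ ≈ (0.253, -0.119, 0.960); φ = arcsin(p_z) ≈ 73.76°, λ = atan2(p_y, p_x) ≈ -25.18°.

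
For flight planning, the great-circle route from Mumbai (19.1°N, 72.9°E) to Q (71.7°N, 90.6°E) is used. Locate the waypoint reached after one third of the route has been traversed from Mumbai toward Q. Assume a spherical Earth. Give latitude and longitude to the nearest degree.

≈ (37°N, 76°E)

Convert each endpoint to a unit vector on the sphere (x = cos φ cos λ, y = cos φ sin λ, z = sin φ).
The central angle between the endpoints is δ = arccos(p₁·p₂) ≈ 0.936 rad (53.6°).
Interpolate at f = 1/3 with slerp weights a = sin((1−f)δ)/sin δ ≈ 0.726, b = sin(fδ)/sin δ ≈ 0.381.
p = a·p₁ + b·p₂ ≈ (0.200, 0.775, 0.599); φ = arcsin(p_z) ≈ 36.82°, λ = atan2(p_y, p_x) ≈ 75.51°.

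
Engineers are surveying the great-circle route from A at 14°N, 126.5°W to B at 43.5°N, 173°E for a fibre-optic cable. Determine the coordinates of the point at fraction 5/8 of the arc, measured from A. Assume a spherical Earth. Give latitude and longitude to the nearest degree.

≈ 36°N, 160°W

Write both endpoints as unit vectors p₁, p₂ with components (cos φ cos λ, cos φ sin λ, sin φ).
The central angle between the endpoints is δ = arccos(p₁·p₂) ≈ 1.032 rad (59.1°).
Interpolate at f = 5/8 with slerp weights a = sin((1−f)δ)/sin δ ≈ 0.440, b = sin(fδ)/sin δ ≈ 0.700.
p = a·p₁ + b·p₂ ≈ (-0.758, -0.281, 0.589); φ = arcsin(p_z) ≈ 36.05°, λ = atan2(p_y, p_x) ≈ -159.66°.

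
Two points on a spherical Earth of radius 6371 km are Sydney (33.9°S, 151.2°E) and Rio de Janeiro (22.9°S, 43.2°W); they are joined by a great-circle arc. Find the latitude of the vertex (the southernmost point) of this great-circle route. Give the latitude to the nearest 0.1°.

≈ 77.1°S

The great circle lies in the plane with unit normal n̂ = (p₁ × p₂)/|p₁ × p₂|.
Here n̂_z ≈ +0.223; the vertex latitude is φ_max = arccos|n̂_z| ≈ 77.1°.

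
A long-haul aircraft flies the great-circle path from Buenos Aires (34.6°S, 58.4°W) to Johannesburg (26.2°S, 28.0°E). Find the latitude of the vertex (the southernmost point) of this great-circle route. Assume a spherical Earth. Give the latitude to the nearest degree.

The great circle lies in the plane with unit normal n̂ = (p₁ × p₂)/|p₁ × p₂|.
Here n̂_z ≈ +0.772; the vertex latitude is φ_max = arccos|n̂_z| ≈ 39.5°.

≈ 39°S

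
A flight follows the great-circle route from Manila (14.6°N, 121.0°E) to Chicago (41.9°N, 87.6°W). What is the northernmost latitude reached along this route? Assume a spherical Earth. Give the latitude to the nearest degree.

≈ 67°N

The great circle lies in the plane with unit normal n̂ = (p₁ × p₂)/|p₁ × p₂|.
Here n̂_z ≈ +0.389; the vertex latitude is φ_max = arccos|n̂_z| ≈ 67.1°.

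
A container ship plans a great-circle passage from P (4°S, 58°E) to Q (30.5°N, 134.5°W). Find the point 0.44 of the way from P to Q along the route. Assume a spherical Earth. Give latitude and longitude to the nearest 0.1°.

Write both endpoints as unit vectors p₁, p₂ with components (cos φ cos λ, cos φ sin λ, sin φ).
The central angle between the endpoints is δ = arccos(p₁·p₂) ≈ 2.635 rad (151.0°).
Interpolate at f = 0.44 with slerp weights a = sin((1−f)δ)/sin δ ≈ 2.053, b = sin(fδ)/sin δ ≈ 1.890.
p = a·p₁ + b·p₂ ≈ (-0.056, 0.575, 0.816); φ = arcsin(p_z) ≈ 54.70°, λ = atan2(p_y, p_x) ≈ 95.60°.

≈ (54.7°N, 95.6°E)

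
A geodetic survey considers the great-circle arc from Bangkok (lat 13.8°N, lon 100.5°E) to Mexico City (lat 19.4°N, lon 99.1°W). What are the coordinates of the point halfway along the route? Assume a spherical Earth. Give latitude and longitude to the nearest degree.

≈ lat 60°N, lon 176°E

Write both endpoints as unit vectors p₁, p₂ with components (cos φ cos λ, cos φ sin λ, sin φ).
The central angle between the endpoints is δ = arccos(p₁·p₂) ≈ 2.471 rad (141.6°).
Interpolate at f = 1/2 with slerp weights a = sin((1−f)δ)/sin δ ≈ 1.520, b = sin(fδ)/sin δ ≈ 1.520.
p = a·p₁ + b·p₂ ≈ (-0.496, 0.036, 0.868); φ = arcsin(p_z) ≈ 60.19°, λ = atan2(p_y, p_x) ≈ 175.88°.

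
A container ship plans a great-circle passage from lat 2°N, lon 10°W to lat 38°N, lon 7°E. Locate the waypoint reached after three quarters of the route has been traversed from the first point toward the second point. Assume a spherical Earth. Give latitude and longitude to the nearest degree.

≈ lat 29°N, lon 2°E

Convert each endpoint to a unit vector on the sphere (x = cos φ cos λ, y = cos φ sin λ, z = sin φ).
The central angle between the endpoints is δ = arccos(p₁·p₂) ≈ 0.685 rad (39.2°).
Interpolate at f = 3/4 with slerp weights a = sin((1−f)δ)/sin δ ≈ 0.269, b = sin(fδ)/sin δ ≈ 0.777.
p = a·p₁ + b·p₂ ≈ (0.873, 0.028, 0.488); φ = arcsin(p_z) ≈ 29.18°, λ = atan2(p_y, p_x) ≈ 1.83°.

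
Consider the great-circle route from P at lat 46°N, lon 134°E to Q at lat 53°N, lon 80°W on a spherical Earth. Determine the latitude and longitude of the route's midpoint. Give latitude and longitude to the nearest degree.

≈ lat 76°N, lon 166°W

The haversine formula gives a central angle δ ≈ 1.341 rad (76.8°) between the endpoints.
Interpolate at f = 1/2 with slerp weights a = sin((1−f)δ)/sin δ ≈ 0.638, b = sin(fδ)/sin δ ≈ 0.638.
p = a·p₁ + b·p₂ ≈ (-0.241, -0.059, 0.969); φ = arcsin(p_z) ≈ 75.62°, λ = atan2(p_y, p_x) ≈ -166.18°.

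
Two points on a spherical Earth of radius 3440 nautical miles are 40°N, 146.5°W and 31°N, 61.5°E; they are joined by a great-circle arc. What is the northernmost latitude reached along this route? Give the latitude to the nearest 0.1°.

The great circle lies in the plane with unit normal n̂ = (p₁ × p₂)/|p₁ × p₂|.
Here n̂_z ≈ -0.318; the vertex latitude is φ_max = arccos|n̂_z| ≈ 71.4°.
Check via Clairaut: cos φ_max = |cos φ₁| · sin C = cos(40.0°)·sin(24.5°) ≈ 0.318, again giving ≈ 71.4°.

≈ 71.4°N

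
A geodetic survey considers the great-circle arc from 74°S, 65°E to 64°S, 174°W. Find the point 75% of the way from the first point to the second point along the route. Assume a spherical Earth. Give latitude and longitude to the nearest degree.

From cos δ = sin φ₁ sin φ₂ + cos φ₁ cos φ₂ cos Δλ, the central angle is δ ≈ 0.641 rad (36.7°).
Interpolate at f = 0.75 with slerp weights a = sin((1−f)δ)/sin δ ≈ 0.267, b = sin(fδ)/sin δ ≈ 0.773.
p = a·p₁ + b·p₂ ≈ (-0.306, 0.031, -0.952); φ = arcsin(p_z) ≈ -72.08°, λ = atan2(p_y, p_x) ≈ 174.18°.

≈ 72°S, 174°E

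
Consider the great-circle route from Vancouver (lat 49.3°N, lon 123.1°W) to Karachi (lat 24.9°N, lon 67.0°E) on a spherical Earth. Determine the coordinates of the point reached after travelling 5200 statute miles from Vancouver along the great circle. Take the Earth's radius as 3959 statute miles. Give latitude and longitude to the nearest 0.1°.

≈ lat 54.6°N, lon 72.9°E

Convert each endpoint to a unit vector on the sphere (x = cos φ cos λ, y = cos φ sin λ, z = sin φ).
The central angle between the endpoints is δ = arccos(p₁·p₂) ≈ 1.837 rad (105.3°). The total great-circle distance is δ·R ≈ 1.837 × 3959 ≈ 7273 mi, so the target fraction is f = 5200/7273 ≈ 0.715.
Interpolate at f ≈ 0.715 with slerp weights a = sin((1−f)δ)/sin δ ≈ 0.518, b = sin(fδ)/sin δ ≈ 1.002.
p = a·p₁ + b·p₂ ≈ (0.171, 0.554, 0.815); φ = arcsin(p_z) ≈ 54.58°, λ = atan2(p_y, p_x) ≈ 72.87°.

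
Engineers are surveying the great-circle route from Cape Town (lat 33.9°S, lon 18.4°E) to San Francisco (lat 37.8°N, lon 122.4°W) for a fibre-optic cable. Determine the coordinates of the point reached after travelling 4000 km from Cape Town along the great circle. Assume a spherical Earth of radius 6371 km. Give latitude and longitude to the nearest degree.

≈ lat 17°S, lon 17°W

Convert each endpoint to a unit vector on the sphere (x = cos φ cos λ, y = cos φ sin λ, z = sin φ).
The central angle between the endpoints is δ = arccos(p₁·p₂) ≈ 2.587 rad (148.2°). The total great-circle distance is δ·R ≈ 2.587 × 6371 ≈ 16481 km, so the target fraction is f = 4000/16481 ≈ 0.243.
Interpolate at f ≈ 0.243 with slerp weights a = sin((1−f)δ)/sin δ ≈ 1.757, b = sin(fδ)/sin δ ≈ 1.115.
p = a·p₁ + b·p₂ ≈ (0.912, -0.284, -0.297); φ = arcsin(p_z) ≈ -17.25°, λ = atan2(p_y, p_x) ≈ -17.28°.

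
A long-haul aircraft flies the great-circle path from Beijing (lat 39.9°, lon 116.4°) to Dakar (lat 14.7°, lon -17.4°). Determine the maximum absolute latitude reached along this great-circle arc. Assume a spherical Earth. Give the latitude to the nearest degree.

The great circle lies in the plane with unit normal n̂ = (p₁ × p₂)/|p₁ × p₂|.
Here n̂_z ≈ -0.572; the vertex latitude is φ_max = arccos|n̂_z| ≈ 55.1°.

≈ 55°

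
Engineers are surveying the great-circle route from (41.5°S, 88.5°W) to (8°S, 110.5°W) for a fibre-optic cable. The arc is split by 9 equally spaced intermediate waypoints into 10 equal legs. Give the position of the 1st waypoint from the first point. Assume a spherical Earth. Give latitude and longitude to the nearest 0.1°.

The haversine formula gives a central angle δ ≈ 0.676 rad (38.8°) between the endpoints.
Interpolate at f = 1/10 with slerp weights a = sin((1−f)δ)/sin δ ≈ 0.914, b = sin(fδ)/sin δ ≈ 0.108.
p = a·p₁ + b·p₂ ≈ (-0.020, -0.784, -0.620); φ = arcsin(p_z) ≈ -38.34°, λ = atan2(p_y, p_x) ≈ -91.43°.

≈ (38.3°S, 91.4°W)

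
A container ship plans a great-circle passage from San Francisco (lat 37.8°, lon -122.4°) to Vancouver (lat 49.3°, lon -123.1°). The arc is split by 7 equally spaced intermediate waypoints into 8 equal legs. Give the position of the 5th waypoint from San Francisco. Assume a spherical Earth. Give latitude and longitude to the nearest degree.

≈ lat 45°, lon -123°

Convert each endpoint to a unit vector on the sphere (x = cos φ cos λ, y = cos φ sin λ, z = sin φ).
The central angle between the endpoints is δ = arccos(p₁·p₂) ≈ 0.201 rad (11.5°).
Interpolate at f = 5/8 with slerp weights a = sin((1−f)δ)/sin δ ≈ 0.377, b = sin(fδ)/sin δ ≈ 0.628.
p = a·p₁ + b·p₂ ≈ (-0.383, -0.594, 0.707); φ = arcsin(p_z) ≈ 44.99°, λ = atan2(p_y, p_x) ≈ -122.81°.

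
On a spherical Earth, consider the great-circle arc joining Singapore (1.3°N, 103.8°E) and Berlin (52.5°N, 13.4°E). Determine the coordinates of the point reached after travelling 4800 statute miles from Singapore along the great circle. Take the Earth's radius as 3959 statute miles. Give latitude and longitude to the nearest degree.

≈ 49°N, 44°E

Convert each endpoint to a unit vector on the sphere (x = cos φ cos λ, y = cos φ sin λ, z = sin φ).
The central angle between the endpoints is δ = arccos(p₁·p₂) ≈ 1.557 rad (89.2°). The total great-circle distance is δ·R ≈ 1.557 × 3959 ≈ 6164 mi, so the target fraction is f = 4800/6164 ≈ 0.779.
Interpolate at f ≈ 0.779 with slerp weights a = sin((1−f)δ)/sin δ ≈ 0.338, b = sin(fδ)/sin δ ≈ 0.937.
p = a·p₁ + b·p₂ ≈ (0.474, 0.460, 0.751); φ = arcsin(p_z) ≈ 48.65°, λ = atan2(p_y, p_x) ≈ 44.15°.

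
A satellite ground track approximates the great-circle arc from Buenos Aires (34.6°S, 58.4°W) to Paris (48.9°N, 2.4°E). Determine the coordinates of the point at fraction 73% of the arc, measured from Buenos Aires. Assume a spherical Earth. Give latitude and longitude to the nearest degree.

≈ 28°N, 19°W

Write both endpoints as unit vectors p₁, p₂ with components (cos φ cos λ, cos φ sin λ, sin φ).
The central angle between the endpoints is δ = arccos(p₁·p₂) ≈ 1.735 rad (99.4°).
Interpolate at f = 0.73 with slerp weights a = sin((1−f)δ)/sin δ ≈ 0.458, b = sin(fδ)/sin δ ≈ 0.967.
p = a·p₁ + b·p₂ ≈ (0.833, -0.294, 0.469); φ = arcsin(p_z) ≈ 27.96°, λ = atan2(p_y, p_x) ≈ -19.47°.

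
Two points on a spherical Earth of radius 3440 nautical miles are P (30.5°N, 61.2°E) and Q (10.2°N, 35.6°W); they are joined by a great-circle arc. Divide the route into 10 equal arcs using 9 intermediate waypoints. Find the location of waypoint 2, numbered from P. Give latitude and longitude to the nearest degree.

The haversine formula gives a central angle δ ≈ 1.581 rad (90.6°) between the endpoints.
Interpolate at f = 2/10 with slerp weights a = sin((1−f)δ)/sin δ ≈ 0.954, b = sin(fδ)/sin δ ≈ 0.311.
p = a·p₁ + b·p₂ ≈ (0.645, 0.542, 0.539); φ = arcsin(p_z) ≈ 32.62°, λ = atan2(p_y, p_x) ≈ 40.04°.

≈ (33°N, 40°E)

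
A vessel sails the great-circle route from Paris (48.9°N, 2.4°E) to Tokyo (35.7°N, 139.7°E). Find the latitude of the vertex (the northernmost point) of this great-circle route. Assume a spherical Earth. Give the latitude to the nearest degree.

≈ 69°N

The great circle lies in the plane with unit normal n̂ = (p₁ × p₂)/|p₁ × p₂|.
Here n̂_z ≈ +0.362; the vertex latitude is φ_max = arccos|n̂_z| ≈ 68.7°.
Check via Clairaut: cos φ_max = |cos φ₁| · sin C = cos(48.9°)·sin(33.5°) ≈ 0.362, again giving ≈ 68.7°.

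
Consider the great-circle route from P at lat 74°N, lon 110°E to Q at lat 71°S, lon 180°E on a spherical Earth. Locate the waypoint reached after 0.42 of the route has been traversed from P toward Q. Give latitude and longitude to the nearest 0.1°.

≈ lat 13.7°N, lon 146.1°E

Convert each endpoint to a unit vector on the sphere (x = cos φ cos λ, y = cos φ sin λ, z = sin φ).
The central angle between the endpoints is δ = arccos(p₁·p₂) ≈ 2.643 rad (151.4°).
Interpolate at f = 0.42 with slerp weights a = sin((1−f)δ)/sin δ ≈ 2.089, b = sin(fδ)/sin δ ≈ 1.873.
p = a·p₁ + b·p₂ ≈ (-0.807, 0.541, 0.238); φ = arcsin(p_z) ≈ 13.75°, λ = atan2(p_y, p_x) ≈ 146.14°.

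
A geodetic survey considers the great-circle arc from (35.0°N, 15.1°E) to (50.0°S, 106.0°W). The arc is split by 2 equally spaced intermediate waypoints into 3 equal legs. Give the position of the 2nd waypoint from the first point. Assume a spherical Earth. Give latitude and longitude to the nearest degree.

Convert each endpoint to a unit vector on the sphere (x = cos φ cos λ, y = cos φ sin λ, z = sin φ).
The central angle between the endpoints is δ = arccos(p₁·p₂) ≈ 2.362 rad (135.3°).
Interpolate at f = 2/3 with slerp weights a = sin((1−f)δ)/sin δ ≈ 1.008, b = sin(fδ)/sin δ ≈ 1.423.
p = a·p₁ + b·p₂ ≈ (0.545, -0.664, -0.512); φ = arcsin(p_z) ≈ -30.78°, λ = atan2(p_y, p_x) ≈ -50.61°.

≈ (31°S, 51°W)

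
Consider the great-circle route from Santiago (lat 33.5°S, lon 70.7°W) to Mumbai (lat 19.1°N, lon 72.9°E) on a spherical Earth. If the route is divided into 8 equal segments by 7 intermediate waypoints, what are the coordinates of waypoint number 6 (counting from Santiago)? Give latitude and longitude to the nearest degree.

Convert each endpoint to a unit vector on the sphere (x = cos φ cos λ, y = cos φ sin λ, z = sin φ).
The central angle between the endpoints is δ = arccos(p₁·p₂) ≈ 2.523 rad (144.6°).
Interpolate at f = 6/8 with slerp weights a = sin((1−f)δ)/sin δ ≈ 1.017, b = sin(fδ)/sin δ ≈ 1.637.
p = a·p₁ + b·p₂ ≈ (0.735, 0.677, -0.026); φ = arcsin(p_z) ≈ -1.49°, λ = atan2(p_y, p_x) ≈ 42.66°.

≈ lat 1°S, lon 43°E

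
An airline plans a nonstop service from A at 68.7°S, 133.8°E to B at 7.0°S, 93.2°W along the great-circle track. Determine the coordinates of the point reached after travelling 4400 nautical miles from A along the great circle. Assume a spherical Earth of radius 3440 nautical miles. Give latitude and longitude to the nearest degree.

Convert each endpoint to a unit vector on the sphere (x = cos φ cos λ, y = cos φ sin λ, z = sin φ).
The central angle between the endpoints is δ = arccos(p₁·p₂) ≈ 1.704 rad (97.6°). The total great-circle distance is δ·R ≈ 1.704 × 3440 ≈ 5860 nmi, so the target fraction is f = 4400/5860 ≈ 0.751.
Interpolate at f ≈ 0.751 with slerp weights a = sin((1−f)δ)/sin δ ≈ 0.415, b = sin(fδ)/sin δ ≈ 0.966.
p = a·p₁ + b·p₂ ≈ (-0.158, -0.849, -0.505); φ = arcsin(p_z) ≈ -30.32°, λ = atan2(p_y, p_x) ≈ -100.55°.

≈ 30°S, 101°W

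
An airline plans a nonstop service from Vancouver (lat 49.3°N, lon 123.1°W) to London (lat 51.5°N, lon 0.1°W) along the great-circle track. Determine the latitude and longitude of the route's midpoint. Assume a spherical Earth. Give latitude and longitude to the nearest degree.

≈ lat 68°N, lon 64°W

Write both endpoints as unit vectors p₁, p₂ with components (cos φ cos λ, cos φ sin λ, sin φ).
The central angle between the endpoints is δ = arccos(p₁·p₂) ≈ 1.189 rad (68.1°).
Interpolate at f = 1/2 with slerp weights a = sin((1−f)δ)/sin δ ≈ 0.604, b = sin(fδ)/sin δ ≈ 0.604.
p = a·p₁ + b·p₂ ≈ (0.161, -0.330, 0.930); φ = arcsin(p_z) ≈ 68.44°, λ = atan2(p_y, p_x) ≈ -64.05°.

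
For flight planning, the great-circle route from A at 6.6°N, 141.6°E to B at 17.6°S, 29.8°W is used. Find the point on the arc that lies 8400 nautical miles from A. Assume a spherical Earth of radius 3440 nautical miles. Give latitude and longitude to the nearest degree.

≈ 37°S, 10°W

Convert each endpoint to a unit vector on the sphere (x = cos φ cos λ, y = cos φ sin λ, z = sin φ).
The central angle between the endpoints is δ = arccos(p₁·p₂) ≈ 2.900 rad (166.2°). The total great-circle distance is δ·R ≈ 2.900 × 3440 ≈ 9976 nmi, so the target fraction is f = 8400/9976 ≈ 0.842.
Interpolate at f ≈ 0.842 with slerp weights a = sin((1−f)δ)/sin δ ≈ 1.850, b = sin(fδ)/sin δ ≈ 2.693.
p = a·p₁ + b·p₂ ≈ (0.787, -0.134, -0.602); φ = arcsin(p_z) ≈ -36.99°, λ = atan2(p_y, p_x) ≈ -9.68°.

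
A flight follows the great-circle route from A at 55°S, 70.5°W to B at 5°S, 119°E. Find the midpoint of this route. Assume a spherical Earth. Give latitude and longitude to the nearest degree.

The haversine formula gives a central angle δ ≈ 2.085 rad (119.5°) between the endpoints.
Interpolate at f = 1/2 with slerp weights a = sin((1−f)δ)/sin δ ≈ 0.992, b = sin(fδ)/sin δ ≈ 0.992.
p = a·p₁ + b·p₂ ≈ (-0.289, 0.328, -0.899); φ = arcsin(p_z) ≈ -64.06°, λ = atan2(p_y, p_x) ≈ 131.40°.

≈ 64°S, 131°E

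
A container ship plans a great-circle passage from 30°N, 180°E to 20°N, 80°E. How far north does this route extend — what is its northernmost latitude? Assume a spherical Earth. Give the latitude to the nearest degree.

≈ 37°N

The great circle lies in the plane with unit normal n̂ = (p₁ × p₂)/|p₁ × p₂|.
Here n̂_z ≈ -0.802; the vertex latitude is φ_max = arccos|n̂_z| ≈ 36.7°.
Check via Clairaut: cos φ_max = |cos φ₁| · sin C = cos(30.0°)·sin(67.8°) ≈ 0.802, again giving ≈ 36.7°.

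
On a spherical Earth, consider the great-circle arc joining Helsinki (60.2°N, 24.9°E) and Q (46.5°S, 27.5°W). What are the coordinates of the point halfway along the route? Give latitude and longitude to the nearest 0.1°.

≈ (7.6°N, 5.8°W)

Write both endpoints as unit vectors p₁, p₂ with components (cos φ cos λ, cos φ sin λ, sin φ).
The central angle between the endpoints is δ = arccos(p₁·p₂) ≈ 2.005 rad (114.9°).
Interpolate at f = 1/2 with slerp weights a = sin((1−f)δ)/sin δ ≈ 0.929, b = sin(fδ)/sin δ ≈ 0.929.
p = a·p₁ + b·p₂ ≈ (0.986, -0.101, 0.132); φ = arcsin(p_z) ≈ 7.60°, λ = atan2(p_y, p_x) ≈ -5.84°.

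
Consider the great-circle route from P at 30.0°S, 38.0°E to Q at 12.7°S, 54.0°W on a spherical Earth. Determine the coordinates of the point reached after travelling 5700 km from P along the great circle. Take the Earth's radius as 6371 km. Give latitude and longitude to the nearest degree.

Convert each endpoint to a unit vector on the sphere (x = cos φ cos λ, y = cos φ sin λ, z = sin φ).
The central angle between the endpoints is δ = arccos(p₁·p₂) ≈ 1.490 rad (85.4°). The total great-circle distance is δ·R ≈ 1.490 × 6371 ≈ 9495 km, so the target fraction is f = 5700/9495 ≈ 0.600.
Interpolate at f ≈ 0.600 with slerp weights a = sin((1−f)δ)/sin δ ≈ 0.563, b = sin(fδ)/sin δ ≈ 0.783.
p = a·p₁ + b·p₂ ≈ (0.833, -0.318, -0.453); φ = arcsin(p_z) ≈ -26.97°, λ = atan2(p_y, p_x) ≈ -20.87°.

≈ 27°S, 21°W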